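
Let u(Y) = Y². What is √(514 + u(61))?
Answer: 11*√35 ≈ 65.077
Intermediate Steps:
√(514 + u(61)) = √(514 + 61²) = √(514 + 3721) = √4235 = 11*√35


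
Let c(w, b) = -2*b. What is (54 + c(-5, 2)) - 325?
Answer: -275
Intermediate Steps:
(54 + c(-5, 2)) - 325 = (54 - 2*2) - 325 = (54 - 4) - 325 = 50 - 325 = -275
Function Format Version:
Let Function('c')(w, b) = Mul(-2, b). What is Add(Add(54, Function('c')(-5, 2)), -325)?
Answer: -275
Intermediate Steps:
Add(Add(54, Function('c')(-5, 2)), -325) = Add(Add(54, Mul(-2, 2)), -325) = Add(Add(54, -4), -325) = Add(50, -325) = -275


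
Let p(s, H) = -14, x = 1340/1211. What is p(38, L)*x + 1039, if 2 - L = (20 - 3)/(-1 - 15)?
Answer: 177067/173 ≈ 1023.5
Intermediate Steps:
x = 1340/1211 (x = 1340*(1/1211) = 1340/1211 ≈ 1.1065)
L = 49/16 (L = 2 - (20 - 3)/(-1 - 15) = 2 - 17/(-16) = 2 - 17*(-1)/16 = 2 - 1*(-17/16) = 2 + 17/16 = 49/16 ≈ 3.0625)
p(38, L)*x + 1039 = -14*1340/1211 + 1039 = -2680/173 + 1039 = 177067/173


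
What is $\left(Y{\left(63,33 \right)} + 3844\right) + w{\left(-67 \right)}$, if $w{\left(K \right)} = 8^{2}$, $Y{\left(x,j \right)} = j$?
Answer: $3941$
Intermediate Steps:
$w{\left(K \right)} = 64$
$\left(Y{\left(63,33 \right)} + 3844\right) + w{\left(-67 \right)} = \left(33 + 3844\right) + 64 = 3877 + 64 = 3941$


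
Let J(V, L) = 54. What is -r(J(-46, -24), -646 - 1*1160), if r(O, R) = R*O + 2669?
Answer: 94855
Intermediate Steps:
r(O, R) = 2669 + O*R (r(O, R) = O*R + 2669 = 2669 + O*R)
-r(J(-46, -24), -646 - 1*1160) = -(2669 + 54*(-646 - 1*1160)) = -(2669 + 54*(-646 - 1160)) = -(2669 + 54*(-1806)) = -(2669 - 97524) = -1*(-94855) = 94855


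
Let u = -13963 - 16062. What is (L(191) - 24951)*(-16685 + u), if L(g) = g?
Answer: 1156539600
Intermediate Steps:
u = -30025
(L(191) - 24951)*(-16685 + u) = (191 - 24951)*(-16685 - 30025) = -24760*(-46710) = 1156539600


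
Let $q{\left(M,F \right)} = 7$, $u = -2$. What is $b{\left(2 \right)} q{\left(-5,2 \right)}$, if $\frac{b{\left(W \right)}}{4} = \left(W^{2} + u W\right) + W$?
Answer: $56$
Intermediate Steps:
$b{\left(W \right)} = - 4 W + 4 W^{2}$ ($b{\left(W \right)} = 4 \left(\left(W^{2} - 2 W\right) + W\right) = 4 \left(W^{2} - W\right) = - 4 W + 4 W^{2}$)
$b{\left(2 \right)} q{\left(-5,2 \right)} = 4 \cdot 2 \left(-1 + 2\right) 7 = 4 \cdot 2 \cdot 1 \cdot 7 = 8 \cdot 7 = 56$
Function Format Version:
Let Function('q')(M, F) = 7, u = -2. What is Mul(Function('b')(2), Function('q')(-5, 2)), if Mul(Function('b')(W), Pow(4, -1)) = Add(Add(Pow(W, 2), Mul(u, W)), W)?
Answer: 56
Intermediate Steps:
Function('b')(W) = Add(Mul(-4, W), Mul(4, Pow(W, 2))) (Function('b')(W) = Mul(4, Add(Add(Pow(W, 2), Mul(-2, W)), W)) = Mul(4, Add(Pow(W, 2), Mul(-1, W))) = Add(Mul(-4, W), Mul(4, Pow(W, 2))))
Mul(Function('b')(2), Function('q')(-5, 2)) = Mul(Mul(4, 2, Add(-1, 2)), 7) = Mul(Mul(4, 2, 1), 7) = Mul(8, 7) = 56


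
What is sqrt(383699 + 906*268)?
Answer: sqrt(626507) ≈ 791.52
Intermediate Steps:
sqrt(383699 + 906*268) = sqrt(383699 + 242808) = sqrt(626507)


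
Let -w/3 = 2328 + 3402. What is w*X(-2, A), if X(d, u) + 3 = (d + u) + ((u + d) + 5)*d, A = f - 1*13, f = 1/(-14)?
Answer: -249255/7 ≈ -35608.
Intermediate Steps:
w = -17190 (w = -3*(2328 + 3402) = -3*5730 = -17190)
f = -1/14 ≈ -0.071429
A = -183/14 (A = -1/14 - 1*13 = -1/14 - 13 = -183/14 ≈ -13.071)
X(d, u) = -3 + d + u + d*(5 + d + u) (X(d, u) = -3 + ((d + u) + ((u + d) + 5)*d) = -3 + ((d + u) + ((d + u) + 5)*d) = -3 + ((d + u) + (5 + d + u)*d) = -3 + ((d + u) + d*(5 + d + u)) = -3 + (d + u + d*(5 + d + u)) = -3 + d + u + d*(5 + d + u))
w*X(-2, A) = -17190*(-3 - 183/14 + (-2)**2 + 6*(-2) - 2*(-183/14)) = -17190*(-3 - 183/14 + 4 - 12 + 183/7) = -17190*29/14 = -249255/7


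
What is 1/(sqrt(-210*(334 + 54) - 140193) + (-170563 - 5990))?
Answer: -58851/10390394494 - I*sqrt(221673)/31171183482 ≈ -5.664e-6 - 1.5104e-8*I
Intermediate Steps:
1/(sqrt(-210*(334 + 54) - 140193) + (-170563 - 5990)) = 1/(sqrt(-210*388 - 140193) - 176553) = 1/(sqrt(-81480 - 140193) - 176553) = 1/(sqrt(-221673) - 176553) = 1/(I*sqrt(221673) - 176553) = 1/(-176553 + I*sqrt(221673))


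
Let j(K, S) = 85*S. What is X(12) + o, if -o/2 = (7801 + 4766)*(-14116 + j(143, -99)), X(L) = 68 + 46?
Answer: 566294268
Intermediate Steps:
X(L) = 114
o = 566294154 (o = -2*(7801 + 4766)*(-14116 + 85*(-99)) = -25134*(-14116 - 8415) = -25134*(-22531) = -2*(-283147077) = 566294154)
X(12) + o = 114 + 566294154 = 566294268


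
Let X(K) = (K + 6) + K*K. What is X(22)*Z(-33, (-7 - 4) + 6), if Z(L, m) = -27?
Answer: -13824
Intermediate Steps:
X(K) = 6 + K + K² (X(K) = (6 + K) + K² = 6 + K + K²)
X(22)*Z(-33, (-7 - 4) + 6) = (6 + 22 + 22²)*(-27) = (6 + 22 + 484)*(-27) = 512*(-27) = -13824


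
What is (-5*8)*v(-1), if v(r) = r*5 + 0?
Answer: 200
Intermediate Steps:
v(r) = 5*r (v(r) = 5*r + 0 = 5*r)
(-5*8)*v(-1) = (-5*8)*(5*(-1)) = -40*(-5) = 200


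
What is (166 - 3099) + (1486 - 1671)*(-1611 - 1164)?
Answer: 510442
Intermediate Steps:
(166 - 3099) + (1486 - 1671)*(-1611 - 1164) = -2933 - 185*(-2775) = -2933 + 513375 = 510442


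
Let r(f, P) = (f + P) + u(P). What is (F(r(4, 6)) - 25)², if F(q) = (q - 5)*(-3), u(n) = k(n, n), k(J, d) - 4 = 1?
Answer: 3025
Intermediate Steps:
k(J, d) = 5 (k(J, d) = 4 + 1 = 5)
u(n) = 5
r(f, P) = 5 + P + f (r(f, P) = (f + P) + 5 = (P + f) + 5 = 5 + P + f)
F(q) = 15 - 3*q (F(q) = (-5 + q)*(-3) = 15 - 3*q)
(F(r(4, 6)) - 25)² = ((15 - 3*(5 + 6 + 4)) - 25)² = ((15 - 3*15) - 25)² = ((15 - 45) - 25)² = (-30 - 25)² = (-55)² = 3025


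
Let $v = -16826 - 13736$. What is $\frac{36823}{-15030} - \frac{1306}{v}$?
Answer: $- \frac{552877673}{229673430} \approx -2.4072$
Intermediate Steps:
$v = -30562$
$\frac{36823}{-15030} - \frac{1306}{v} = \frac{36823}{-15030} - \frac{1306}{-30562} = 36823 \left(- \frac{1}{15030}\right) - - \frac{653}{15281} = - \frac{36823}{15030} + \frac{653}{15281} = - \frac{552877673}{229673430}$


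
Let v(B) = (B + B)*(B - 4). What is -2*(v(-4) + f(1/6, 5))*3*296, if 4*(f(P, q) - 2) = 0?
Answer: -117216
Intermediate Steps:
f(P, q) = 2 (f(P, q) = 2 + (¼)*0 = 2 + 0 = 2)
v(B) = 2*B*(-4 + B) (v(B) = (2*B)*(-4 + B) = 2*B*(-4 + B))
-2*(v(-4) + f(1/6, 5))*3*296 = -2*(2*(-4)*(-4 - 4) + 2)*3*296 = -2*(2*(-4)*(-8) + 2)*3*296 = -2*(64 + 2)*3*296 = -132*3*296 = -2*198*296 = -396*296 = -117216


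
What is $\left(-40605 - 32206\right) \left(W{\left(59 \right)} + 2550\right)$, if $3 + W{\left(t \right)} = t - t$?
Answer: $-185449617$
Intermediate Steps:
$W{\left(t \right)} = -3$ ($W{\left(t \right)} = -3 + \left(t - t\right) = -3 + 0 = -3$)
$\left(-40605 - 32206\right) \left(W{\left(59 \right)} + 2550\right) = \left(-40605 - 32206\right) \left(-3 + 2550\right) = \left(-72811\right) 2547 = -185449617$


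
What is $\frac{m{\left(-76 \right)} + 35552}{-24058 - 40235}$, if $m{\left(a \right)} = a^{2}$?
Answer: $- \frac{13776}{21431} \approx -0.64281$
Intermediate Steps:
$\frac{m{\left(-76 \right)} + 35552}{-24058 - 40235} = \frac{\left(-76\right)^{2} + 35552}{-24058 - 40235} = \frac{5776 + 35552}{-64293} = 41328 \left(- \frac{1}{64293}\right) = - \frac{13776}{21431}$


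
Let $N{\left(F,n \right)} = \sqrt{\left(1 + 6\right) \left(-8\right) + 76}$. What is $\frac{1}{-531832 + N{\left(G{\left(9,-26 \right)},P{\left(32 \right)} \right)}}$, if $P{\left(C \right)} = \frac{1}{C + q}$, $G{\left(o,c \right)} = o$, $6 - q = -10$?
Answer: $- \frac{132958}{70711319051} - \frac{\sqrt{5}}{141422638102} \approx -1.8803 \cdot 10^{-6}$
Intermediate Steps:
$q = 16$ ($q = 6 - -10 = 6 + 10 = 16$)
$P{\left(C \right)} = \frac{1}{16 + C}$ ($P{\left(C \right)} = \frac{1}{C + 16} = \frac{1}{16 + C}$)
$N{\left(F,n \right)} = 2 \sqrt{5}$ ($N{\left(F,n \right)} = \sqrt{7 \left(-8\right) + 76} = \sqrt{-56 + 76} = \sqrt{20} = 2 \sqrt{5}$)
$\frac{1}{-531832 + N{\left(G{\left(9,-26 \right)},P{\left(32 \right)} \right)}} = \frac{1}{-531832 + 2 \sqrt{5}}$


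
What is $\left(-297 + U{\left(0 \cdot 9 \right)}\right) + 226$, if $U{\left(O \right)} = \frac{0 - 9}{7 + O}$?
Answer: $- \frac{506}{7} \approx -72.286$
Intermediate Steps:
$U{\left(O \right)} = - \frac{9}{7 + O}$
$\left(-297 + U{\left(0 \cdot 9 \right)}\right) + 226 = \left(-297 - \frac{9}{7 + 0 \cdot 9}\right) + 226 = \left(-297 - \frac{9}{7 + 0}\right) + 226 = \left(-297 - \frac{9}{7}\right) + 226 = - \frac{2088}{7} + 226 = - \frac{506}{7}$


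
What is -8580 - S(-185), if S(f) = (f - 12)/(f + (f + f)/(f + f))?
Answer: -1578917/184 ≈ -8581.1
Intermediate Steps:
S(f) = (-12 + f)/(1 + f) (S(f) = (-12 + f)/(f + (2*f)/((2*f))) = (-12 + f)/(f + (2*f)*(1/(2*f))) = (-12 + f)/(f + 1) = (-12 + f)/(1 + f))
-8580 - S(-185) = -8580 - (-12 - 185)/(1 - 185) = -8580 - (-197)/(-184) = -8580 - (-1)*(-197)/184 = -8580 - 1*197/184 = -8580 - 197/184 = -1578917/184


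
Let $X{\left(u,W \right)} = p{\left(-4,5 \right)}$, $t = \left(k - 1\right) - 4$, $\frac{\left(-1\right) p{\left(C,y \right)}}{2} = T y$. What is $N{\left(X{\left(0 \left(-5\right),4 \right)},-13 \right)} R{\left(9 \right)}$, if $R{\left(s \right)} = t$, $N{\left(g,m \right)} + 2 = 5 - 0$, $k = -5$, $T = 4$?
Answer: $-30$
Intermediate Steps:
$p{\left(C,y \right)} = - 8 y$ ($p{\left(C,y \right)} = - 2 \cdot 4 y = - 8 y$)
$t = -10$ ($t = \left(-5 - 1\right) - 4 = -6 - 4 = -10$)
$X{\left(u,W \right)} = -40$ ($X{\left(u,W \right)} = \left(-8\right) 5 = -40$)
$N{\left(g,m \right)} = 3$ ($N{\left(g,m \right)} = -2 + \left(5 - 0\right) = -2 + \left(5 + 0\right) = -2 + 5 = 3$)
$R{\left(s \right)} = -10$
$N{\left(X{\left(0 \left(-5\right),4 \right)},-13 \right)} R{\left(9 \right)} = 3 \left(-10\right) = -30$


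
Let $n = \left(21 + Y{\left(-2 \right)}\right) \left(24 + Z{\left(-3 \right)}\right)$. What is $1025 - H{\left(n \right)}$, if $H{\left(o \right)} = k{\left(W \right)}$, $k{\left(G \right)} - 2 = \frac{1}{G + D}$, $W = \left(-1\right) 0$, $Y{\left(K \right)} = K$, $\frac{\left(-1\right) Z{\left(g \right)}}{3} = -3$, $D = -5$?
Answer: $\frac{5116}{5} \approx 1023.2$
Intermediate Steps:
$Z{\left(g \right)} = 9$ ($Z{\left(g \right)} = \left(-3\right) \left(-3\right) = 9$)
$n = 627$ ($n = \left(21 - 2\right) \left(24 + 9\right) = 19 \cdot 33 = 627$)
$W = 0$
$k{\left(G \right)} = 2 + \frac{1}{-5 + G}$ ($k{\left(G \right)} = 2 + \frac{1}{G - 5} = 2 + \frac{1}{-5 + G}$)
$H{\left(o \right)} = \frac{9}{5}$ ($H{\left(o \right)} = \frac{-9 + 2 \cdot 0}{-5 + 0} = \frac{-9 + 0}{-5} = \left(- \frac{1}{5}\right) \left(-9\right) = \frac{9}{5}$)
$1025 - H{\left(n \right)} = 1025 - \frac{9}{5} = \frac{5116}{5}$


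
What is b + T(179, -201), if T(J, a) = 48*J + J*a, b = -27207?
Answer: -54594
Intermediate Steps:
b + T(179, -201) = -27207 + 179*(48 - 201) = -27207 + 179*(-153) = -27207 - 27387 = -54594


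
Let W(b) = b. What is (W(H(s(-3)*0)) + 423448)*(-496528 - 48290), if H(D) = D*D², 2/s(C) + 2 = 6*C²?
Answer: -230702092464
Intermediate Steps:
s(C) = 2/(-2 + 6*C²)
H(D) = D³
(W(H(s(-3)*0)) + 423448)*(-496528 - 48290) = ((0/(-1 + 3*(-3)²))³ + 423448)*(-496528 - 48290) = ((0/(-1 + 3*9))³ + 423448)*(-544818) = ((0/(-1 + 27))³ + 423448)*(-544818) = ((0/26)³ + 423448)*(-544818) = (((1/26)*0)³ + 423448)*(-544818) = (0³ + 423448)*(-544818) = (0 + 423448)*(-544818) = 423448*(-544818) = -230702092464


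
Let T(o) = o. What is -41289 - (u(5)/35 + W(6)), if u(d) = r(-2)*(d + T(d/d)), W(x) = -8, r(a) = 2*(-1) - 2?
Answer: -1444811/35 ≈ -41280.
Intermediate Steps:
r(a) = -4 (r(a) = -2 - 2 = -4)
u(d) = -4 - 4*d (u(d) = -4*(d + d/d) = -4*(d + 1) = -4*(1 + d) = -4 - 4*d)
-41289 - (u(5)/35 + W(6)) = -41289 - ((-4 - 4*5)/35 - 8) = -41289 - ((-4 - 20)*(1/35) - 8) = -41289 - (-24*1/35 - 8) = -41289 - (-24/35 - 8) = -41289 - 1*(-304/35) = -41289 + 304/35 = -1444811/35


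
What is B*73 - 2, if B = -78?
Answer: -5696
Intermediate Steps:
B*73 - 2 = -78*73 - 2 = -5694 - 2 = -5696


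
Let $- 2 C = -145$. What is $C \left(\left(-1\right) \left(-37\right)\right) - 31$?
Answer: $\frac{5303}{2} \approx 2651.5$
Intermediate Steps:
$C = \frac{145}{2}$ ($C = \left(- \frac{1}{2}\right) \left(-145\right) = \frac{145}{2} \approx 72.5$)
$C \left(\left(-1\right) \left(-37\right)\right) - 31 = \frac{145 \left(\left(-1\right) \left(-37\right)\right)}{2} - 31 = \frac{145}{2} \cdot 37 - 31 = \frac{5365}{2} - 31 = \frac{5303}{2}$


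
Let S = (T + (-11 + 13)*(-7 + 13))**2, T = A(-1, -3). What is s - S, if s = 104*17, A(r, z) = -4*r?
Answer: 1512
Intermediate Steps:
T = 4 (T = -4*(-1) = 4)
S = 256 (S = (4 + (-11 + 13)*(-7 + 13))**2 = (4 + 2*6)**2 = (4 + 12)**2 = 16**2 = 256)
s = 1768
s - S = 1768 - 1*256 = 1768 - 256 = 1512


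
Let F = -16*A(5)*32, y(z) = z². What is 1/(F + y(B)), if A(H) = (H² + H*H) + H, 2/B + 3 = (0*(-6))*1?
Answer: -9/253436 ≈ -3.5512e-5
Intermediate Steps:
B = -⅔ (B = 2/(-3 + (0*(-6))*1) = 2/(-3 + 0*1) = 2/(-3 + 0) = 2/(-3) = 2*(-⅓) = -⅔ ≈ -0.66667)
A(H) = H + 2*H² (A(H) = (H² + H²) + H = 2*H² + H = H + 2*H²)
F = -28160 (F = -80*(1 + 2*5)*32 = -80*(1 + 10)*32 = -80*11*32 = -16*55*32 = -880*32 = -28160)
1/(F + y(B)) = 1/(-28160 + (-⅔)²) = 1/(-28160 + 4/9) = 1/(-253436/9) = -9/253436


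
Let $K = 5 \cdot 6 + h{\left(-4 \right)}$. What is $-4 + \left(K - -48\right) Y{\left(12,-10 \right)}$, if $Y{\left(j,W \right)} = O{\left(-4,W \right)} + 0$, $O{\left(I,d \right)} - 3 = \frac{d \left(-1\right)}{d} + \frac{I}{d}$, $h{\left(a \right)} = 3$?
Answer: $\frac{952}{5} \approx 190.4$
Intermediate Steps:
$O{\left(I,d \right)} = 2 + \frac{I}{d}$ ($O{\left(I,d \right)} = 3 + \left(\frac{d \left(-1\right)}{d} + \frac{I}{d}\right) = 3 + \left(\frac{\left(-1\right) d}{d} + \frac{I}{d}\right) = 3 + \left(-1 + \frac{I}{d}\right) = 2 + \frac{I}{d}$)
$Y{\left(j,W \right)} = 2 - \frac{4}{W}$ ($Y{\left(j,W \right)} = \left(2 - \frac{4}{W}\right) + 0 = 2 - \frac{4}{W}$)
$K = 33$ ($K = 5 \cdot 6 + 3 = 30 + 3 = 33$)
$-4 + \left(K - -48\right) Y{\left(12,-10 \right)} = -4 + \left(33 - -48\right) \left(2 - \frac{4}{-10}\right) = -4 + \left(33 + 48\right) \left(2 - - \frac{2}{5}\right) = -4 + 81 \left(2 + \frac{2}{5}\right) = -4 + 81 \cdot \frac{12}{5} = -4 + \frac{972}{5} = \frac{952}{5}$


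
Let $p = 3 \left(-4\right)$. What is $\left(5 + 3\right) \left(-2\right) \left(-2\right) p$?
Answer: $-384$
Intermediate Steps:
$p = -12$
$\left(5 + 3\right) \left(-2\right) \left(-2\right) p = \left(5 + 3\right) \left(-2\right) \left(-2\right) \left(-12\right) = 8 \left(-2\right) \left(-2\right) \left(-12\right) = \left(-16\right) \left(-2\right) \left(-12\right) = 32 \left(-12\right) = -384$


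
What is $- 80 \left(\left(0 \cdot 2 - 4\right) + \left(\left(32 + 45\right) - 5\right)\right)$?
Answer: $-5440$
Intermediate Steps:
$- 80 \left(\left(0 \cdot 2 - 4\right) + \left(\left(32 + 45\right) - 5\right)\right) = - 80 \left(\left(0 - 4\right) + \left(77 - 5\right)\right) = - 80 \left(-4 + 72\right) = \left(-80\right) 68 = -5440$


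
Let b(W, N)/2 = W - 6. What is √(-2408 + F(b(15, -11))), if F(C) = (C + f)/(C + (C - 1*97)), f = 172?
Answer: 3*I*√996862/61 ≈ 49.103*I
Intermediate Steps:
b(W, N) = -12 + 2*W (b(W, N) = 2*(W - 6) = 2*(-6 + W) = -12 + 2*W)
F(C) = (172 + C)/(-97 + 2*C) (F(C) = (C + 172)/(C + (C - 1*97)) = (172 + C)/(C + (C - 97)) = (172 + C)/(C + (-97 + C)) = (172 + C)/(-97 + 2*C))
√(-2408 + F(b(15, -11))) = √(-2408 + (172 + (-12 + 2*15))/(-97 + 2*(-12 + 2*15))) = √(-2408 + (172 + (-12 + 30))/(-97 + 2*(-12 + 30))) = √(-2408 + (172 + 18)/(-97 + 2*18)) = √(-2408 + 190/(-97 + 36)) = √(-2408 + 190/(-61)) = √(-2408 - 1/61*190) = √(-2408 - 190/61) = √(-147078/61) = 3*I*√996862/61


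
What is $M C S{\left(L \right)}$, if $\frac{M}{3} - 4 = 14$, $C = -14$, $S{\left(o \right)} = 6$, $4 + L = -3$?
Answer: $-4536$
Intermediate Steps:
$L = -7$ ($L = -4 - 3 = -7$)
$M = 54$ ($M = 12 + 3 \cdot 14 = 12 + 42 = 54$)
$M C S{\left(L \right)} = 54 \left(-14\right) 6 = \left(-756\right) 6 = -4536$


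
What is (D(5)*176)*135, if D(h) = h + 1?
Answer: 142560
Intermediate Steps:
D(h) = 1 + h
(D(5)*176)*135 = ((1 + 5)*176)*135 = (6*176)*135 = 1056*135 = 142560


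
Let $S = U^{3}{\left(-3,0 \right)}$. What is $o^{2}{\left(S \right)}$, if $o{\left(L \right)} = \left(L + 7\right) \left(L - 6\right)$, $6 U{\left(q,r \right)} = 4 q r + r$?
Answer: $1764$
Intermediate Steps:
$U{\left(q,r \right)} = \frac{r}{6} + \frac{2 q r}{3}$ ($U{\left(q,r \right)} = \frac{4 q r + r}{6} = \frac{r + 4 q r}{6} = \frac{r}{6} + \frac{2 q r}{3}$)
$S = 0$ ($S = \left(\frac{1}{6} \cdot 0 \left(1 + 4 \left(-3\right)\right)\right)^{3} = \left(\frac{1}{6} \cdot 0 \left(1 - 12\right)\right)^{3} = \left(\frac{1}{6} \cdot 0 \left(-11\right)\right)^{3} = 0^{3} = 0$)
$o{\left(L \right)} = \left(-6 + L\right) \left(7 + L\right)$ ($o{\left(L \right)} = \left(7 + L\right) \left(-6 + L\right) = \left(-6 + L\right) \left(7 + L\right)$)
$o^{2}{\left(S \right)} = \left(-42 + 0 + 0^{2}\right)^{2} = \left(-42 + 0 + 0\right)^{2} = \left(-42\right)^{2} = 1764$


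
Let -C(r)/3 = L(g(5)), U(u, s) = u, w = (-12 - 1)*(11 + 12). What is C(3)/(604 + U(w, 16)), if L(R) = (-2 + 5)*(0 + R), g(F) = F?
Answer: -9/61 ≈ -0.14754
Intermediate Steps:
w = -299 (w = -13*23 = -299)
L(R) = 3*R
C(r) = -45 (C(r) = -9*5 = -3*15 = -45)
C(3)/(604 + U(w, 16)) = -45/(604 - 299) = -45/305 = (1/305)*(-45) = -9/61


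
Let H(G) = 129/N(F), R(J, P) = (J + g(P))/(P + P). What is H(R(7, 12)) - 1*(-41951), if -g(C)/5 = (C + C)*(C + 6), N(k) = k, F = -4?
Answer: 167675/4 ≈ 41919.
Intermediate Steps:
g(C) = -10*C*(6 + C) (g(C) = -5*(C + C)*(C + 6) = -5*2*C*(6 + C) = -10*C*(6 + C))
R(J, P) = (J - 10*P*(6 + P))/(2*P) (R(J, P) = (J - 10*P*(6 + P))/(P + P) = (J - 10*P*(6 + P))/((2*P)) = (J - 10*P*(6 + P))*(1/(2*P)) = (J - 10*P*(6 + P))/(2*P))
H(G) = -129/4 (H(G) = 129/(-4) = 129*(-¼) = -129/4)
H(R(7, 12)) - 1*(-41951) = -129/4 - 1*(-41951) = -129/4 + 41951 = 167675/4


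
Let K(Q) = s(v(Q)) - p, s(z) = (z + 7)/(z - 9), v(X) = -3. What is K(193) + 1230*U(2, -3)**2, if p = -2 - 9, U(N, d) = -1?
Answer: 3722/3 ≈ 1240.7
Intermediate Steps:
p = -11
s(z) = (7 + z)/(-9 + z)
K(Q) = 32/3 (K(Q) = (7 - 3)/(-9 - 3) - 1*(-11) = 4/(-12) + 11 = -1/12*4 + 11 = -1/3 + 11 = 32/3)
K(193) + 1230*U(2, -3)**2 = 32/3 + 1230*(-1)**2 = 32/3 + 1230*1 = 32/3 + 1230 = 3722/3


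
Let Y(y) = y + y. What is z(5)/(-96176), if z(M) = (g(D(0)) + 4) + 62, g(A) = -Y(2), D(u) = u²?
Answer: -31/48088 ≈ -0.00064465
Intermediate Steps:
Y(y) = 2*y
g(A) = -4 (g(A) = -2*2 = -1*4 = -4)
z(M) = 62 (z(M) = (-4 + 4) + 62 = 0 + 62 = 62)
z(5)/(-96176) = 62/(-96176) = 62*(-1/96176) = -31/48088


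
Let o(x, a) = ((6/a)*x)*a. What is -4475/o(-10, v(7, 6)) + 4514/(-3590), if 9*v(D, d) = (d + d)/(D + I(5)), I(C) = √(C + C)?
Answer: 1579441/21540 ≈ 73.326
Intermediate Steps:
I(C) = √2*√C (I(C) = √(2*C) = √2*√C)
v(D, d) = 2*d/(9*(D + √10)) (v(D, d) = ((d + d)/(D + √2*√5))/9 = ((2*d)/(D + √10))/9 = (2*d/(D + √10))/9 = 2*d/(9*(D + √10)))
o(x, a) = 6*x (o(x, a) = (6*x/a)*a = 6*x)
-4475/o(-10, v(7, 6)) + 4514/(-3590) = -4475/(6*(-10)) + 4514/(-3590) = -4475/(-60) + 4514*(-1/3590) = -4475*(-1/60) - 2257/1795 = 895/12 - 2257/1795 = 1579441/21540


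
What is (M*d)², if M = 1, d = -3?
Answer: 9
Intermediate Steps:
(M*d)² = (1*(-3))² = (-3)² = 9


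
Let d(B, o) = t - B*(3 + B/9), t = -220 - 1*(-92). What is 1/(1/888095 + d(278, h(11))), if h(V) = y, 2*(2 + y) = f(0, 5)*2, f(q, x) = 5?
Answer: -7992855/76324660481 ≈ -0.00010472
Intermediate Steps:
y = 3 (y = -2 + (5*2)/2 = -2 + (½)*10 = -2 + 5 = 3)
h(V) = 3
t = -128 (t = -220 + 92 = -128)
d(B, o) = -128 - B*(3 + B/9)
1/(1/888095 + d(278, h(11))) = 1/(1/888095 + (-128 - 3*278 - ⅑*278²)) = 1/(1/888095 + (-128 - 834 - ⅑*77284)) = 1/(1/888095 + (-128 - 834 - 77284/9)) = 1/(1/888095 - 85942/9) = 1/(-76324660481/7992855) = -7992855/76324660481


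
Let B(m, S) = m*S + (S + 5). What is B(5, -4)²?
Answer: 361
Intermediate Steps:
B(m, S) = 5 + S + S*m (B(m, S) = S*m + (5 + S) = 5 + S + S*m)
B(5, -4)² = (5 - 4 - 4*5)² = (5 - 4 - 20)² = (-19)² = 361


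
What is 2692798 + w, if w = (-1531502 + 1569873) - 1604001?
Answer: 1127168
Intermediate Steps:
w = -1565630 (w = 38371 - 1604001 = -1565630)
2692798 + w = 2692798 - 1565630 = 1127168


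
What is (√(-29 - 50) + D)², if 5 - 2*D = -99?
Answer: (52 + I*√79)² ≈ 2625.0 + 924.37*I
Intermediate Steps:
D = 52 (D = 5/2 - ½*(-99) = 5/2 + 99/2 = 52)
(√(-29 - 50) + D)² = (√(-29 - 50) + 52)² = (√(-79) + 52)² = (I*√79 + 52)² = (52 + I*√79)²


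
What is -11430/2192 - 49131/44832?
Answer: -12919269/2047328 ≈ -6.3103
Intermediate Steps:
-11430/2192 - 49131/44832 = -11430*1/2192 - 49131*1/44832 = -5715/1096 - 16377/14944 = -12919269/2047328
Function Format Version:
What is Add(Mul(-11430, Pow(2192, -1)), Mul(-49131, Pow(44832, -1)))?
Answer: Rational(-12919269, 2047328) ≈ -6.3103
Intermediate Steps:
Add(Mul(-11430, Pow(2192, -1)), Mul(-49131, Pow(44832, -1))) = Add(Mul(-11430, Rational(1, 2192)), Mul(-49131, Rational(1, 44832))) = Add(Rational(-5715, 1096), Rational(-16377, 14944)) = Rational(-12919269, 2047328)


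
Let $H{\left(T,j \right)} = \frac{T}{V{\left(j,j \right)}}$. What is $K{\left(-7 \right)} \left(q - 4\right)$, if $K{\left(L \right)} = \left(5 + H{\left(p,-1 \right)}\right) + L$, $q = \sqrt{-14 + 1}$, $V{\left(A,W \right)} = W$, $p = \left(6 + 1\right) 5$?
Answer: $148 - 37 i \sqrt{13} \approx 148.0 - 133.41 i$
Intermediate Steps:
$p = 35$ ($p = 7 \cdot 5 = 35$)
$H{\left(T,j \right)} = \frac{T}{j}$
$q = i \sqrt{13}$ ($q = \sqrt{-13} = i \sqrt{13} \approx 3.6056 i$)
$K{\left(L \right)} = -30 + L$ ($K{\left(L \right)} = \left(5 + \frac{35}{-1}\right) + L = \left(5 + 35 \left(-1\right)\right) + L = \left(5 - 35\right) + L = -30 + L$)
$K{\left(-7 \right)} \left(q - 4\right) = \left(-30 - 7\right) \left(i \sqrt{13} - 4\right) = - 37 \left(-4 + i \sqrt{13}\right) = 148 - 37 i \sqrt{13}$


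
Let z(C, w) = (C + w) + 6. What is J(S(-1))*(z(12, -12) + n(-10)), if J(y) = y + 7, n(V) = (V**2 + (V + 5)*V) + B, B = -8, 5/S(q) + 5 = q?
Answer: 2738/3 ≈ 912.67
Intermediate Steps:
S(q) = 5/(-5 + q)
z(C, w) = 6 + C + w
n(V) = -8 + V**2 + V*(5 + V) (n(V) = (V**2 + (V + 5)*V) - 8 = (V**2 + (5 + V)*V) - 8 = (V**2 + V*(5 + V)) - 8 = -8 + V**2 + V*(5 + V))
J(y) = 7 + y
J(S(-1))*(z(12, -12) + n(-10)) = (7 + 5/(-5 - 1))*((6 + 12 - 12) + (-8 + 2*(-10)**2 + 5*(-10))) = (7 + 5/(-6))*(6 + (-8 + 2*100 - 50)) = (7 + 5*(-1/6))*(6 + (-8 + 200 - 50)) = (7 - 5/6)*(6 + 142) = (37/6)*148 = 2738/3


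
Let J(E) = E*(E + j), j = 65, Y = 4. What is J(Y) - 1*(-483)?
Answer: 759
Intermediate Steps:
J(E) = E*(65 + E) (J(E) = E*(E + 65) = E*(65 + E))
J(Y) - 1*(-483) = 4*(65 + 4) - 1*(-483) = 4*69 + 483 = 276 + 483 = 759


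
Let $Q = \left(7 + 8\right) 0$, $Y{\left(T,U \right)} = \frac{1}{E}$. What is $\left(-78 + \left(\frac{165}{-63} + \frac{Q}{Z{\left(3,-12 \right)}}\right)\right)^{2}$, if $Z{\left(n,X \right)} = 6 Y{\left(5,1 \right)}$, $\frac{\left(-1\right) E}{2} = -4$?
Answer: $\frac{2866249}{441} \approx 6499.4$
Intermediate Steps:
$E = 8$ ($E = \left(-2\right) \left(-4\right) = 8$)
$Y{\left(T,U \right)} = \frac{1}{8}$
$Z{\left(n,X \right)} = \frac{3}{4}$ ($Z{\left(n,X \right)} = 6 \cdot \frac{1}{8} = \frac{3}{4}$)
$Q = 0$ ($Q = 15 \cdot 0 = 0$)
$\left(-78 + \left(\frac{165}{-63} + \frac{Q}{Z{\left(3,-12 \right)}}\right)\right)^{2} = \left(-78 + \left(\frac{165}{-63} + \frac{0}{\frac{3}{4}}\right)\right)^{2} = \left(-78 + \left(165 \left(- \frac{1}{63}\right) + 0 \cdot \frac{4}{3}\right)\right)^{2} = \left(-78 + \left(- \frac{55}{21} + 0\right)\right)^{2} = \left(-78 - \frac{55}{21}\right)^{2} = \left(- \frac{1693}{21}\right)^{2} = \frac{2866249}{441}$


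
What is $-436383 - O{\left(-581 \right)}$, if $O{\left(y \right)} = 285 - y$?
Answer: $-437249$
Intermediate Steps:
$-436383 - O{\left(-581 \right)} = -436383 - \left(285 - -581\right) = -436383 - \left(285 + 581\right) = -436383 - 866 = -437249$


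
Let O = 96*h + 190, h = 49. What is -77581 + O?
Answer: -72687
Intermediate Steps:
O = 4894 (O = 96*49 + 190 = 4704 + 190 = 4894)
-77581 + O = -77581 + 4894 = -72687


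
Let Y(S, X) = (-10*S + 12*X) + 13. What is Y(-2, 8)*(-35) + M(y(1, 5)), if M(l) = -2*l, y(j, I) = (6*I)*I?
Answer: -4815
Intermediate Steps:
y(j, I) = 6*I²
Y(S, X) = 13 - 10*S + 12*X
Y(-2, 8)*(-35) + M(y(1, 5)) = (13 - 10*(-2) + 12*8)*(-35) - 12*5² = (13 + 20 + 96)*(-35) - 12*25 = 129*(-35) - 2*150 = -4515 - 300 = -4815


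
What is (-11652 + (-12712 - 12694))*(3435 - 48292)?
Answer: 1662310706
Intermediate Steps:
(-11652 + (-12712 - 12694))*(3435 - 48292) = (-11652 - 25406)*(-44857) = -37058*(-44857) = 1662310706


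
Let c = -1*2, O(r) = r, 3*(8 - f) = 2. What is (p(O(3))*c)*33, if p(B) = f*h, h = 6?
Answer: -2904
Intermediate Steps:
f = 22/3 (f = 8 - ⅓*2 = 8 - ⅔ = 22/3 ≈ 7.3333)
c = -2
p(B) = 44 (p(B) = (22/3)*6 = 44)
(p(O(3))*c)*33 = (44*(-2))*33 = -88*33 = -2904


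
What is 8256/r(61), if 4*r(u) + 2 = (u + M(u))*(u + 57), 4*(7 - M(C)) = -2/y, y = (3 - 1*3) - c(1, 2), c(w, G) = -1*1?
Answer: 33024/8081 ≈ 4.0866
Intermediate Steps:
c(w, G) = -1
y = 1 (y = (3 - 1*3) - 1*(-1) = (3 - 3) + 1 = 0 + 1 = 1)
M(C) = 15/2 (M(C) = 7 - (-1)/(2*1) = 7 - (-1)/2 = 7 - ¼*(-2) = 7 + ½ = 15/2)
r(u) = -½ + (57 + u)*(15/2 + u)/4 (r(u) = -½ + ((u + 15/2)*(u + 57))/4 = -½ + ((15/2 + u)*(57 + u))/4 = -½ + ((57 + u)*(15/2 + u))/4 = -½ + (57 + u)*(15/2 + u)/4)
8256/r(61) = 8256/(851/8 + (¼)*61² + (129/8)*61) = 8256/(851/8 + (¼)*3721 + 7869/8) = 8256/(851/8 + 3721/4 + 7869/8) = 8256/(8081/4) = 8256*(4/8081) = 33024/8081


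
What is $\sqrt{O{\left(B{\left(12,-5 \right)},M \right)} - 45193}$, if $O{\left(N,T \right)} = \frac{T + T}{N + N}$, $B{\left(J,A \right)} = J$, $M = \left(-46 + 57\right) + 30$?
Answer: $\frac{5 i \sqrt{65073}}{6} \approx 212.58 i$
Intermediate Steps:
$M = 41$ ($M = 11 + 30 = 41$)
$O{\left(N,T \right)} = \frac{T}{N}$ ($O{\left(N,T \right)} = \frac{2 T}{2 N} = 2 T \frac{1}{2 N} = \frac{T}{N}$)
$\sqrt{O{\left(B{\left(12,-5 \right)},M \right)} - 45193} = \sqrt{\frac{41}{12} - 45193} = \sqrt{- \frac{542275}{12}} = \frac{5 i \sqrt{65073}}{6}$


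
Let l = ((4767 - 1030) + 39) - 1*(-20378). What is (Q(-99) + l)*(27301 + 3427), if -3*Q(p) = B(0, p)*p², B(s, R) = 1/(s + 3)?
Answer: 708741320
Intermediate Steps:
B(s, R) = 1/(3 + s)
Q(p) = -p²/9 (Q(p) = -p²/(3*(3 + 0)) = -p²/(3*3) = -p²/9)
l = 24154 (l = (3737 + 39) + 20378 = 3776 + 20378 = 24154)
(Q(-99) + l)*(27301 + 3427) = (-⅑*(-99)² + 24154)*(27301 + 3427) = (-⅑*9801 + 24154)*30728 = (-1089 + 24154)*30728 = 23065*30728 = 708741320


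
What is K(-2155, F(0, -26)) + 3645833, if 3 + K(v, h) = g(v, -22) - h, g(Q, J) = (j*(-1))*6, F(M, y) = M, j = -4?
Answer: 3645854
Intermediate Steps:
g(Q, J) = 24 (g(Q, J) = -4*(-1)*6 = 4*6 = 24)
K(v, h) = 21 - h (K(v, h) = -3 + (24 - h) = 21 - h)
K(-2155, F(0, -26)) + 3645833 = (21 - 1*0) + 3645833 = (21 + 0) + 3645833 = 21 + 3645833 = 3645854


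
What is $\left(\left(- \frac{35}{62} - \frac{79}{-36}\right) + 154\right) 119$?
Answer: $\frac{20668277}{1116} \approx 18520.0$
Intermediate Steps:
$\left(\left(- \frac{35}{62} - \frac{79}{-36}\right) + 154\right) 119 = \left(\left(\left(-35\right) \frac{1}{62} - - \frac{79}{36}\right) + 154\right) 119 = \left(\left(- \frac{35}{62} + \frac{79}{36}\right) + 154\right) 119 = \left(\frac{1819}{1116} + 154\right) 119 = \frac{173683}{1116} \cdot 119 = \frac{20668277}{1116}$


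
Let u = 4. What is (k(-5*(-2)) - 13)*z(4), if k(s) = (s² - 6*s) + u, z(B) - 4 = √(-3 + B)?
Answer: 155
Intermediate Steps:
z(B) = 4 + √(-3 + B)
k(s) = 4 + s² - 6*s (k(s) = (s² - 6*s) + 4 = 4 + s² - 6*s)
(k(-5*(-2)) - 13)*z(4) = ((4 + (-5*(-2))² - (-30)*(-2)) - 13)*(4 + √(-3 + 4)) = ((4 + 10² - 6*10) - 13)*(4 + √1) = ((4 + 100 - 60) - 13)*(4 + 1) = (44 - 13)*5 = 31*5 = 155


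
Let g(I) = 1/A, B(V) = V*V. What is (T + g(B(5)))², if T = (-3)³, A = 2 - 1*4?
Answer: 3025/4 ≈ 756.25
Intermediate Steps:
B(V) = V²
A = -2 (A = 2 - 4 = -2)
T = -27
g(I) = -½ (g(I) = 1/(-2) = -½)
(T + g(B(5)))² = (-27 - ½)² = (-55/2)² = 3025/4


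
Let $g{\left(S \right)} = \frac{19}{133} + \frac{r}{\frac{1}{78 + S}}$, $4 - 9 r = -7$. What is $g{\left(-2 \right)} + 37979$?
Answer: $\frac{2398538}{63} \approx 38072.0$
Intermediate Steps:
$r = \frac{11}{9}$ ($r = \frac{4}{9} - - \frac{7}{9} = \frac{4}{9} + \frac{7}{9} = \frac{11}{9} \approx 1.2222$)
$g{\left(S \right)} = \frac{2005}{21} + \frac{11 S}{9}$ ($g{\left(S \right)} = \frac{19}{133} + \frac{11}{9 \frac{1}{78 + S}} = 19 \cdot \frac{1}{133} + \frac{11 \left(78 + S\right)}{9} = \frac{1}{7} + \left(\frac{286}{3} + \frac{11 S}{9}\right) = \frac{2005}{21} + \frac{11 S}{9}$)
$g{\left(-2 \right)} + 37979 = \left(\frac{2005}{21} + \frac{11}{9} \left(-2\right)\right) + 37979 = \left(\frac{2005}{21} - \frac{22}{9}\right) + 37979 = \frac{5861}{63} + 37979 = \frac{2398538}{63}$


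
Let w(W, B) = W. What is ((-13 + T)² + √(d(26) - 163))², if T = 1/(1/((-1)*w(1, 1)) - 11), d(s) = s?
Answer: 604732369/20736 + 24649*I*√137/72 ≈ 29163.0 + 4007.1*I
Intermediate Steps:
T = -1/12 (T = 1/(1/(-1*1) - 11) = 1/(-1*1 - 11) = 1/(-1 - 11) = 1/(-12) = -1/12 ≈ -0.083333)
((-13 + T)² + √(d(26) - 163))² = ((-13 - 1/12)² + √(26 - 163))² = ((-157/12)² + √(-137))² = (24649/144 + I*√137)²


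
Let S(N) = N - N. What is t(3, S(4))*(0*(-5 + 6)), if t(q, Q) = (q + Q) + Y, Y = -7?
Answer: 0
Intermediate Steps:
S(N) = 0
t(q, Q) = -7 + Q + q (t(q, Q) = (q + Q) - 7 = (Q + q) - 7 = -7 + Q + q)
t(3, S(4))*(0*(-5 + 6)) = (-7 + 0 + 3)*(0*(-5 + 6)) = -0 = -4*0 = 0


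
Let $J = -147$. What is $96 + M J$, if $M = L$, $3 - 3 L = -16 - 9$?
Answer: $-1276$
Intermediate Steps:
$L = \frac{28}{3}$ ($L = 1 - \frac{-16 - 9}{3} = 1 - - \frac{25}{3} = 1 + \frac{25}{3} = \frac{28}{3} \approx 9.3333$)
$M = \frac{28}{3} \approx 9.3333$
$96 + M J = 96 + \frac{28}{3} \left(-147\right) = 96 - 1372 = -1276$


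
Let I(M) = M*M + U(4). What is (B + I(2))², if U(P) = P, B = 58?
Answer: 4356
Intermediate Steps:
I(M) = 4 + M² (I(M) = M*M + 4 = M² + 4 = 4 + M²)
(B + I(2))² = (58 + (4 + 2²))² = (58 + (4 + 4))² = (58 + 8)² = 66² = 4356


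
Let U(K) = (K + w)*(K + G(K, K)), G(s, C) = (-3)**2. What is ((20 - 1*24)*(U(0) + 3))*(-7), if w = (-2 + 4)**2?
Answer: 1092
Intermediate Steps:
G(s, C) = 9
w = 4 (w = 2**2 = 4)
U(K) = (4 + K)*(9 + K) (U(K) = (K + 4)*(K + 9) = (4 + K)*(9 + K))
((20 - 1*24)*(U(0) + 3))*(-7) = ((20 - 1*24)*((36 + 0**2 + 13*0) + 3))*(-7) = ((20 - 24)*((36 + 0 + 0) + 3))*(-7) = -4*(36 + 3)*(-7) = -4*39*(-7) = -156*(-7) = 1092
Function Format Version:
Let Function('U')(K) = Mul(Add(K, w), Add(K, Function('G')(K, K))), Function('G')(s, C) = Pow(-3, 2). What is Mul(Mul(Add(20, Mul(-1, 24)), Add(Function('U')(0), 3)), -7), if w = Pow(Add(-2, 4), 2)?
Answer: 1092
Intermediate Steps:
Function('G')(s, C) = 9
w = 4 (w = Pow(2, 2) = 4)
Function('U')(K) = Mul(Add(4, K), Add(9, K)) (Function('U')(K) = Mul(Add(K, 4), Add(K, 9)) = Mul(Add(4, K), Add(9, K)))
Mul(Mul(Add(20, Mul(-1, 24)), Add(Function('U')(0), 3)), -7) = Mul(Mul(Add(20, Mul(-1, 24)), Add(Add(36, Pow(0, 2), Mul(13, 0)), 3)), -7) = Mul(Mul(Add(20, -24), Add(Add(36, 0, 0), 3)), -7) = Mul(Mul(-4, Add(36, 3)), -7) = Mul(Mul(-4, 39), -7) = Mul(-156, -7) = 1092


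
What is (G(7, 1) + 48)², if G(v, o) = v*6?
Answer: 8100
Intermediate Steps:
G(v, o) = 6*v
(G(7, 1) + 48)² = (6*7 + 48)² = (42 + 48)² = 90² = 8100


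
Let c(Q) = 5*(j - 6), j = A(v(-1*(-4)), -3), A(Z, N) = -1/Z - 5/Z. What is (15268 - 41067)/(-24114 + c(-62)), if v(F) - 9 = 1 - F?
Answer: 25799/24149 ≈ 1.0683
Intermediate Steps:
v(F) = 10 - F (v(F) = 9 + (1 - F) = 10 - F)
A(Z, N) = -6/Z
j = -1 (j = -6/(10 - (-1)*(-4)) = -6/(10 - 1*4) = -6/(10 - 4) = -6/6 = -6*1/6 = -1)
c(Q) = -35 (c(Q) = 5*(-1 - 6) = 5*(-7) = -35)
(15268 - 41067)/(-24114 + c(-62)) = (15268 - 41067)/(-24114 - 35) = -25799/(-24149) = -25799*(-1/24149) = 25799/24149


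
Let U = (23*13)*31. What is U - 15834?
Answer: -6565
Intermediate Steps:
U = 9269 (U = 299*31 = 9269)
U - 15834 = 9269 - 15834 = -6565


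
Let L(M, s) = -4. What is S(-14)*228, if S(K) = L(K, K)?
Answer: -912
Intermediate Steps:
S(K) = -4
S(-14)*228 = -4*228 = -912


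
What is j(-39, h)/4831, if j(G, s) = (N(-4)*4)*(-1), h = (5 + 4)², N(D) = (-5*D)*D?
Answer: 320/4831 ≈ 0.066239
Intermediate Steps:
N(D) = -5*D²
h = 81 (h = 9² = 81)
j(G, s) = 320 (j(G, s) = (-5*(-4)²*4)*(-1) = (-5*16*4)*(-1) = -80*4*(-1) = -320*(-1) = 320)
j(-39, h)/4831 = 320/4831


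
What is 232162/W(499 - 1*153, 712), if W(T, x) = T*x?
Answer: 116081/123176 ≈ 0.94240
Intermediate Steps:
232162/W(499 - 1*153, 712) = 232162/(((499 - 1*153)*712)) = 232162/(((499 - 153)*712)) = 232162/((346*712)) = 232162/246352 = 232162*(1/246352) = 116081/123176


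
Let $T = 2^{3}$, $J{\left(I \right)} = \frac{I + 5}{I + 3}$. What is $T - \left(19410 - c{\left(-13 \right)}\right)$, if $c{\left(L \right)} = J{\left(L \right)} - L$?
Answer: $- \frac{96941}{5} \approx -19388.0$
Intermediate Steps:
$J{\left(I \right)} = \frac{5 + I}{3 + I}$
$c{\left(L \right)} = - L + \frac{5 + L}{3 + L}$ ($c{\left(L \right)} = \frac{5 + L}{3 + L} - L = - L + \frac{5 + L}{3 + L}$)
$T = 8$
$T - \left(19410 - c{\left(-13 \right)}\right) = 8 - \left(19410 - \frac{5 - 13 - - 13 \left(3 - 13\right)}{3 - 13}\right) = 8 - \left(19410 - \frac{5 - 13 - \left(-13\right) \left(-10\right)}{-10}\right) = 8 - \left(19410 - - \frac{5 - 13 - 130}{10}\right) = 8 - \left(19410 - \left(- \frac{1}{10}\right) \left(-138\right)\right) = 8 - \left(19410 - \frac{69}{5}\right) = 8 - \frac{96981}{5} = - \frac{96941}{5}$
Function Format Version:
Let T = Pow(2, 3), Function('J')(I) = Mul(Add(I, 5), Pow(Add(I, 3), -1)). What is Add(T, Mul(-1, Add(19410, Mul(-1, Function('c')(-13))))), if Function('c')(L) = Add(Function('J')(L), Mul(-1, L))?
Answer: Rational(-96941, 5) ≈ -19388.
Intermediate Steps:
Function('J')(I) = Mul(Pow(Add(3, I), -1), Add(5, I)) (Function('J')(I) = Mul(Add(5, I), Pow(Add(3, I), -1)) = Mul(Pow(Add(3, I), -1), Add(5, I)))
Function('c')(L) = Add(Mul(-1, L), Mul(Pow(Add(3, L), -1), Add(5, L))) (Function('c')(L) = Add(Mul(Pow(Add(3, L), -1), Add(5, L)), Mul(-1, L)) = Add(Mul(-1, L), Mul(Pow(Add(3, L), -1), Add(5, L))))
T = 8
Add(T, Mul(-1, Add(19410, Mul(-1, Function('c')(-13))))) = Add(8, Mul(-1, Add(19410, Mul(-1, Mul(Pow(Add(3, -13), -1), Add(5, -13, Mul(-1, -13, Add(3, -13)))))))) = Add(8, Mul(-1, Add(19410, Mul(-1, Mul(Pow(-10, -1), Add(5, -13, Mul(-1, -13, -10))))))) = Add(8, Mul(-1, Add(19410, Mul(-1, Mul(Rational(-1, 10), Add(5, -13, -130)))))) = Add(8, Mul(-1, Add(19410, Mul(-1, Mul(Rational(-1, 10), -138))))) = Add(8, Mul(-1, Add(19410, Mul(-1, Rational(69, 5))))) = Add(8, Mul(-1, Add(19410, Rational(-69, 5)))) = Add(8, Mul(-1, Rational(96981, 5))) = Add(8, Rational(-96981, 5)) = Rational(-96941, 5)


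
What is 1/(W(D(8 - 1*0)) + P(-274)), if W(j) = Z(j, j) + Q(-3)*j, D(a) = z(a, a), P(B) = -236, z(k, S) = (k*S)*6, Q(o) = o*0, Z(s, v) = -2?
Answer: -1/238 ≈ -0.0042017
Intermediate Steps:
Q(o) = 0
z(k, S) = 6*S*k (z(k, S) = (S*k)*6 = 6*S*k)
D(a) = 6*a**2 (D(a) = 6*a*a = 6*a**2)
W(j) = -2 (W(j) = -2 + 0*j = -2 + 0 = -2)
1/(W(D(8 - 1*0)) + P(-274)) = 1/(-2 - 236) = 1/(-238) = -1/238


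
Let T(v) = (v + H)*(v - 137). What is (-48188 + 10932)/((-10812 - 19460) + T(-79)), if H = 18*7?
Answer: 4657/5053 ≈ 0.92163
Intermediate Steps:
H = 126
T(v) = (-137 + v)*(126 + v) (T(v) = (v + 126)*(v - 137) = (126 + v)*(-137 + v) = (-137 + v)*(126 + v))
(-48188 + 10932)/((-10812 - 19460) + T(-79)) = (-48188 + 10932)/((-10812 - 19460) + (-17262 + (-79)² - 11*(-79))) = -37256/(-30272 + (-17262 + 6241 + 869)) = -37256/(-30272 - 10152) = -37256/(-40424) = -37256*(-1/40424) = 4657/5053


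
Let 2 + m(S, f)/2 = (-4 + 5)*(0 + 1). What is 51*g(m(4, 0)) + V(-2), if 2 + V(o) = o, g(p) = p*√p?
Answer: -4 - 102*I*√2 ≈ -4.0 - 144.25*I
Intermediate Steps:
m(S, f) = -2 (m(S, f) = -4 + 2*((-4 + 5)*(0 + 1)) = -4 + 2*(1*1) = -4 + 2*1 = -4 + 2 = -2)
g(p) = p^(3/2)
V(o) = -2 + o
51*g(m(4, 0)) + V(-2) = 51*(-2)^(3/2) + (-2 - 2) = 51*(-2*I*√2) - 4 = -102*I*√2 - 4 = -4 - 102*I*√2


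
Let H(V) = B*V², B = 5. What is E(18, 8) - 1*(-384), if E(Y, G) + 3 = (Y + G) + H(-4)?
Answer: 487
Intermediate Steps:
H(V) = 5*V²
E(Y, G) = 77 + G + Y (E(Y, G) = -3 + ((Y + G) + 5*(-4)²) = -3 + ((G + Y) + 5*16) = -3 + ((G + Y) + 80) = -3 + (80 + G + Y) = 77 + G + Y)
E(18, 8) - 1*(-384) = (77 + 8 + 18) - 1*(-384) = 103 + 384 = 487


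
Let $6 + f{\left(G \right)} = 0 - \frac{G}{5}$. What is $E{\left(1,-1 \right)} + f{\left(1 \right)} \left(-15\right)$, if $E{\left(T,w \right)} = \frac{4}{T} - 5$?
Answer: $92$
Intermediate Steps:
$E{\left(T,w \right)} = -5 + \frac{4}{T}$
$f{\left(G \right)} = -6 - \frac{G}{5}$ ($f{\left(G \right)} = -6 + \left(0 - \frac{G}{5}\right) = -6 - \frac{G}{5}$)
$E{\left(1,-1 \right)} + f{\left(1 \right)} \left(-15\right) = \left(-5 + \frac{4}{1}\right) + \left(-6 - \frac{1}{5}\right) \left(-15\right) = \left(-5 + 4 \cdot 1\right) + \left(-6 - \frac{1}{5}\right) \left(-15\right) = \left(-5 + 4\right) - -93 = -1 + 93 = 92$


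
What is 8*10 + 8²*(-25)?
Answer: -1520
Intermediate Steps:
8*10 + 8²*(-25) = 80 + 64*(-25) = 80 - 1600 = -1520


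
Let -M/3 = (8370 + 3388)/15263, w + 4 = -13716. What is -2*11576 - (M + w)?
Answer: -143925342/15263 ≈ -9429.7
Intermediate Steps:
w = -13720 (w = -4 - 13716 = -13720)
M = -35274/15263 (M = -3*(8370 + 3388)/15263 = -35274/15263 ≈ -2.3111)
-2*11576 - (M + w) = -2*11576 - (-35274/15263 - 13720) = -23152 - 1*(-209443634/15263) = -23152 + 209443634/15263 = -143925342/15263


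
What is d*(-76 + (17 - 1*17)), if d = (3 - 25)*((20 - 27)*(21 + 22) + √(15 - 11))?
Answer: -499928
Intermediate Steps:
d = 6578 (d = -22*(-7*43 + √4) = -22*(-301 + 2) = -22*(-299) = 6578)
d*(-76 + (17 - 1*17)) = 6578*(-76 + (17 - 1*17)) = 6578*(-76 + (17 - 17)) = 6578*(-76 + 0) = 6578*(-76) = -499928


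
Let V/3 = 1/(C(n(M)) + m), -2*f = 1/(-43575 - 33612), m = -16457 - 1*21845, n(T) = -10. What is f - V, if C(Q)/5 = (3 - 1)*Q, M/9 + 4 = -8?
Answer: 125381/1482067587 ≈ 8.4599e-5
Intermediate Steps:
M = -108 (M = -36 + 9*(-8) = -36 - 72 = -108)
m = -38302 (m = -16457 - 21845 = -38302)
C(Q) = 10*Q (C(Q) = 5*((3 - 1)*Q) = 5*(2*Q) = 10*Q)
f = 1/154374 (f = -1/(2*(-43575 - 33612)) = -1/2/(-77187) = -1/2*(-1/77187) = 1/154374 ≈ 6.4778e-6)
V = -3/38402 (V = 3/(10*(-10) - 38302) = 3/(-100 - 38302) = 3/(-38402) = 3*(-1/38402) = -3/38402 ≈ -7.8121e-5)
f - V = 1/154374 - 1*(-3/38402) = 1/154374 + 3/38402 = 125381/1482067587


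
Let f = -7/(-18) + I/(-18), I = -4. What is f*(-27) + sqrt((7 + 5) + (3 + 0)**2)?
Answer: -33/2 + sqrt(21) ≈ -11.917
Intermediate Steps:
f = 11/18 (f = -7/(-18) - 4/(-18) = -7*(-1/18) - 4*(-1/18) = 7/18 + 2/9 = 11/18 ≈ 0.61111)
f*(-27) + sqrt((7 + 5) + (3 + 0)**2) = (11/18)*(-27) + sqrt((7 + 5) + (3 + 0)**2) = -33/2 + sqrt(12 + 3**2) = -33/2 + sqrt(12 + 9) = -33/2 + sqrt(21)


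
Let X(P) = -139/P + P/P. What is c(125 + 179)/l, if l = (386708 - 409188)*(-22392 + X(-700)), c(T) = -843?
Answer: -105/62694244 ≈ -1.6748e-6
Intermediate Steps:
X(P) = 1 - 139/P (X(P) = -139/P + 1 = 1 - 139/P)
l = 17617082564/35 (l = (386708 - 409188)*(-22392 + (-139 - 700)/(-700)) = -22480*(-22392 - 1/700*(-839)) = -22480*(-22392 + 839/700) = -22480*(-15673561/700) = 17617082564/35 ≈ 5.0335e+8)
c(125 + 179)/l = -843/17617082564/35 = -843*35/17617082564 = -105/62694244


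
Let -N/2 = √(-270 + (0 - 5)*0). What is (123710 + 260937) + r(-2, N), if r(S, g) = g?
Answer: 384647 - 6*I*√30 ≈ 3.8465e+5 - 32.863*I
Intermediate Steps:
N = -6*I*√30 (N = -2*√(-270 + (0 - 5)*0) = -2*√(-270 - 5*0) = -2*√(-270 + 0) = -6*I*√30 ≈ -32.863*I)
(123710 + 260937) + r(-2, N) = (123710 + 260937) - 6*I*√30 = 384647 - 6*I*√30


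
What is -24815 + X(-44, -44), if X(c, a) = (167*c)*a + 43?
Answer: 298540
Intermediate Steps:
X(c, a) = 43 + 167*a*c (X(c, a) = 167*a*c + 43 = 43 + 167*a*c)
-24815 + X(-44, -44) = -24815 + (43 + 167*(-44)*(-44)) = -24815 + (43 + 323312) = -24815 + 323355 = 298540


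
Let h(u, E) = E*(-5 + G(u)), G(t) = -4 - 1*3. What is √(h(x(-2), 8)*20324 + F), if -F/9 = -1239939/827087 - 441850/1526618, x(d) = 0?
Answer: I*√777642507117716335256825880834/631322950883 ≈ 1396.8*I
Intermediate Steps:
G(t) = -7 (G(t) = -4 - 3 = -7)
h(u, E) = -12*E (h(u, E) = E*(-5 - 7) = E*(-12) = -12*E)
F = 10162627142634/631322950883 (F = -9*(-1239939/827087 - 441850/1526618) = -9*(-1239939*1/827087 - 441850*1/1526618) = -9*(-1239939/827087 - 220925/763309) = -9*(-1129180793626/631322950883) = 10162627142634/631322950883 ≈ 16.097)
√(h(x(-2), 8)*20324 + F) = √(-12*8*20324 + 10162627142634/631322950883) = √(-96*20324 + 10162627142634/631322950883) = √(-1951104 + 10162627142634/631322950883) = √(-1231766572132482198/631322950883) = I*√777642507117716335256825880834/631322950883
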